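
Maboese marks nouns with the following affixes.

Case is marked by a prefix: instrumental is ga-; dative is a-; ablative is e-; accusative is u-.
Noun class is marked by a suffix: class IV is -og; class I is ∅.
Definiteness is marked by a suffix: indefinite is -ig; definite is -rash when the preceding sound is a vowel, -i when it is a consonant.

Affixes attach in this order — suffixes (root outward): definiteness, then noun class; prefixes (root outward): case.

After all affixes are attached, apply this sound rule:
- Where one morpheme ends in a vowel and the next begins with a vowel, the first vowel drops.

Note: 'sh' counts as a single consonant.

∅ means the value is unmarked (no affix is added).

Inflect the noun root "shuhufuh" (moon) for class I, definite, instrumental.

Attach definiteness definite -i (after consonant 'h') → shuhufuhi.
Attach case instrumental ga- → gashuhufuhi.
noun class = class I: zero marking, form stays gashuhufuhi.
Vowel deletion: no change.

gashuhufuhi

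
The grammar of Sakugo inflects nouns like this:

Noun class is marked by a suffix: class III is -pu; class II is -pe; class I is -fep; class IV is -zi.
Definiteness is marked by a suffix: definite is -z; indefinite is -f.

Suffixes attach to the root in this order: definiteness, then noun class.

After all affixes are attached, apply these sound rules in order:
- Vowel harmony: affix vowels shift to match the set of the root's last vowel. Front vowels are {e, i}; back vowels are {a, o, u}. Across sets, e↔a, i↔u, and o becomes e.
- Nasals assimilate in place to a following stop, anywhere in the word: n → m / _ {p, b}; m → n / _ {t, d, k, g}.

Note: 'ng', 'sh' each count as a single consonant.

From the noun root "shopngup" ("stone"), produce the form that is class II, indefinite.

Attach definiteness indefinite -f → shopngupf.
Attach noun class class II -pe → shopngupfpe.
Apply vowel harmony: shopngupfpe → shopngupfpa.
Nasal assimilation: no change.

shopngupfpa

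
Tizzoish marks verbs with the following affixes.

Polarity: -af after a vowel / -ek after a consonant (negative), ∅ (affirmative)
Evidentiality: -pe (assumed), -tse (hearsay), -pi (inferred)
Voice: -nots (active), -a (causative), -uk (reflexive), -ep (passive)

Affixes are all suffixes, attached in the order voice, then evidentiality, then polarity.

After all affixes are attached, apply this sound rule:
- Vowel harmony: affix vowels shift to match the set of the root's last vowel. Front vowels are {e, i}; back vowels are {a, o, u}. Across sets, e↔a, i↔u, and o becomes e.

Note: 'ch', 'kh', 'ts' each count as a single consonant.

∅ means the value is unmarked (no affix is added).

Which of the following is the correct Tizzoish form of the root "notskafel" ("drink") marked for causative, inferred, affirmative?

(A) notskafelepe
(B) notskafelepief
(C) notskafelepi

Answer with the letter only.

C

Attach voice causative -a → notskafela.
Attach evidentiality inferred -pi → notskafelapi.
polarity = affirmative: zero marking, form stays notskafelapi.
Apply vowel harmony: notskafelapi → notskafelepi.
So the correct form is notskafelepi, option (C).
(A) notskafelepe is wrong: it uses assumed instead of inferred for evidentiality.
(B) notskafelepief is wrong: it uses negative instead of affirmative for polarity.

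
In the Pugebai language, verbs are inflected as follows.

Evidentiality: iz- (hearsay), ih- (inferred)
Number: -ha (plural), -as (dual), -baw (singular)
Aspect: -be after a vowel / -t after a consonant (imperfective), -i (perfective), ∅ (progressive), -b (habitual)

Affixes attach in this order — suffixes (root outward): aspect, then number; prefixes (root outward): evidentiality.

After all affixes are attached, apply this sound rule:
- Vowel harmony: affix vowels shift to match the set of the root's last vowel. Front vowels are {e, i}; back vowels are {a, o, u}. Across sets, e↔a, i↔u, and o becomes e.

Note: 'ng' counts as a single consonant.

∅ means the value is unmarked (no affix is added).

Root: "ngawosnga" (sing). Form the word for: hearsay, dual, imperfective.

Attach aspect imperfective -be (after vowel 'a') → ngawosngabe.
Attach number dual -as → ngawosngabeas.
Attach evidentiality hearsay iz- → izngawosngabeas.
Apply vowel harmony: izngawosngabeas → uzngawosngabaas.

uzngawosngabaas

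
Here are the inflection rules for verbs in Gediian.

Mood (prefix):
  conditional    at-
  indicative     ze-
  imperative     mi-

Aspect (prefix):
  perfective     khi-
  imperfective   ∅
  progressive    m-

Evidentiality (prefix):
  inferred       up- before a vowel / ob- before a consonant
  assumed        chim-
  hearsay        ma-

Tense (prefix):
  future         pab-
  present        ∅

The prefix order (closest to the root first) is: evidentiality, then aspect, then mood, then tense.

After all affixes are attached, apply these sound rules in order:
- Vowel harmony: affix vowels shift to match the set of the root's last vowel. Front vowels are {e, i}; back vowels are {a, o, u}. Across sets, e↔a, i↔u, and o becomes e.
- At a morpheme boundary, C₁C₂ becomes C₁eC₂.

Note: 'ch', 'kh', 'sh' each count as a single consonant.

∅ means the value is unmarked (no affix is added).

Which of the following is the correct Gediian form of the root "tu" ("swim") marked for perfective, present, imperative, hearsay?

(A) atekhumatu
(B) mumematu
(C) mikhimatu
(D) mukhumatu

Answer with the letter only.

D

Attach evidentiality hearsay ma- → matu.
Attach aspect perfective khi- → khimatu.
Attach mood imperative mi- → mikhimatu.
tense = present: zero marking, form stays mikhimatu.
Apply vowel harmony: mikhimatu → mukhumatu.
Epenthesis: no change.
So the correct form is mukhumatu, option (D).
(B) mumematu is wrong: it uses progressive instead of perfective for aspect.
(C) mikhimatu is wrong: it fails to apply the sound rule(s).
(A) atekhumatu is wrong: it uses conditional instead of imperative for mood.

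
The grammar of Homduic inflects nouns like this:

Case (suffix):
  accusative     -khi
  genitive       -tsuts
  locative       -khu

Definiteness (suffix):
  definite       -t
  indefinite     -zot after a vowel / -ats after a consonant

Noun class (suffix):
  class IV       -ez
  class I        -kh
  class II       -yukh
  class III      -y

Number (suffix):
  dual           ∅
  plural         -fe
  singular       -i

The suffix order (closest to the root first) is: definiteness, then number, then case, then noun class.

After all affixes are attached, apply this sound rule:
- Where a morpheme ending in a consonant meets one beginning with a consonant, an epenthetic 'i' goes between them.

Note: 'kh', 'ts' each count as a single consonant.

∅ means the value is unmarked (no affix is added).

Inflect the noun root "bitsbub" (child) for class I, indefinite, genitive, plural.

Attach definiteness indefinite -ats (after consonant 'b') → bitsbubats.
Attach number plural -fe → bitsbubatsfe.
Attach case genitive -tsuts → bitsbubatsfetsuts.
Attach noun class class I -kh → bitsbubatsfetsutskh.
Apply epenthesis: bitsbubatsfetsutskh → bitsbubatsifetsutsikh.

bitsbubatsifetsutsikh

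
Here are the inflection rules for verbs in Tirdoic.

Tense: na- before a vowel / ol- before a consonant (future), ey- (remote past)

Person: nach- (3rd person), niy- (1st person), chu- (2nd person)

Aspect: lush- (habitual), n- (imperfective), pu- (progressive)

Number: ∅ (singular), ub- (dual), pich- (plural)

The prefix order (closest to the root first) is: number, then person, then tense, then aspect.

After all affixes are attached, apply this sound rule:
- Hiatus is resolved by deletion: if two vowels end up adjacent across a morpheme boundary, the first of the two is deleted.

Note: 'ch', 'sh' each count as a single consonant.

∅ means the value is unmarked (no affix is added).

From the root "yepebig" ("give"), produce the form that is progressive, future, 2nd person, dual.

Attach number dual ub- → ubyepebig.
Attach person 2nd person chu- → chuubyepebig.
Attach tense future ol- (before consonant 'ch') → olchuubyepebig.
Attach aspect progressive pu- → puolchuubyepebig.
Apply vowel deletion: puolchuubyepebig → polchubyepebig.

polchubyepebig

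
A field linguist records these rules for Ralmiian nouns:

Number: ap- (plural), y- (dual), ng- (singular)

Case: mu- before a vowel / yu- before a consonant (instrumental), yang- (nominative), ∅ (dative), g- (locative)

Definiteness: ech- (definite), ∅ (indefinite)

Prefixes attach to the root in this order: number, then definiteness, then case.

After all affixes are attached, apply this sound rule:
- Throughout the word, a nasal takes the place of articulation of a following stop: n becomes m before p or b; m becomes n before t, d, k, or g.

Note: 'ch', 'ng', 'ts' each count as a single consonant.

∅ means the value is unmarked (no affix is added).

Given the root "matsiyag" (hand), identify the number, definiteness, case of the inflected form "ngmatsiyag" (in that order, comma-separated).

singular, indefinite, dative

Segment: ng-matsiyag.
number: ng- → singular.
definiteness: ∅ → indefinite.
case: ∅ → dative.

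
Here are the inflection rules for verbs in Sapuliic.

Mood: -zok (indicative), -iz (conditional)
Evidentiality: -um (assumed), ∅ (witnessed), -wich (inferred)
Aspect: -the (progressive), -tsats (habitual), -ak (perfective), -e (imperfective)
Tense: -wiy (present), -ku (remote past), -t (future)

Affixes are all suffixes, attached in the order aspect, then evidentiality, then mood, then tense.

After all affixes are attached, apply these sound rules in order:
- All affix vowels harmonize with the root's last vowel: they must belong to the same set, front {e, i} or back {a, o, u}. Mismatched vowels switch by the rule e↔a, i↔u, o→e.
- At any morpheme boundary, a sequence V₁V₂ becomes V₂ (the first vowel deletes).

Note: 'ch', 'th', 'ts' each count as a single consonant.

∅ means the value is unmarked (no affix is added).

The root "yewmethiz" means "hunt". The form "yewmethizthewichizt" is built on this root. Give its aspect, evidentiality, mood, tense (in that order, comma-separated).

progressive, inferred, conditional, future

Segment: yewmethiz-the-wich-iz-t.
aspect: -the → progressive.
evidentiality: -wich → inferred.
mood: -iz → conditional.
tense: -t → future.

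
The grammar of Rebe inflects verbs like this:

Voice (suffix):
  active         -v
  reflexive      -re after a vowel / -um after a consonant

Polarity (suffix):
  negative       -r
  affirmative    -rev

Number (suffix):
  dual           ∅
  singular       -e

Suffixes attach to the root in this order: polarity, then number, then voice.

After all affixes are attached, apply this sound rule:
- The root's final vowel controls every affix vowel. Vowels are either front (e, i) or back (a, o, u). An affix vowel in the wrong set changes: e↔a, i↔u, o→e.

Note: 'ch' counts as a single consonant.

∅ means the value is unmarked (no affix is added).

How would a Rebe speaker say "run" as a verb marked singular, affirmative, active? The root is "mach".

Attach polarity affirmative -rev → machrev.
Attach number singular -e → machreve.
Attach voice active -v → machrevev.
Apply vowel harmony: machrevev → machravav.

machravav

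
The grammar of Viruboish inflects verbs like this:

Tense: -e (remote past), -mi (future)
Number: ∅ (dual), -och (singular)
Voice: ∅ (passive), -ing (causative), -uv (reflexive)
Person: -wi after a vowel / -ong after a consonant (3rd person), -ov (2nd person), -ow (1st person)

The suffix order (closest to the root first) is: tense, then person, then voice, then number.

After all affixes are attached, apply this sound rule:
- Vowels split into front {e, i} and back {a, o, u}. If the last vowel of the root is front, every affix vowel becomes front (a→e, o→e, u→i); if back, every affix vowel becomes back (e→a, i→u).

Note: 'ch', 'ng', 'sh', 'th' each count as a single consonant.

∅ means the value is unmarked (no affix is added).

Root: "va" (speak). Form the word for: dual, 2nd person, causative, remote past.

Attach tense remote past -e → vae.
Attach person 2nd person -ov → vaeov.
Attach voice causative -ing → vaeoving.
number = dual: zero marking, form stays vaeoving.
Apply vowel harmony: vaeoving → vaaovung.

vaaovung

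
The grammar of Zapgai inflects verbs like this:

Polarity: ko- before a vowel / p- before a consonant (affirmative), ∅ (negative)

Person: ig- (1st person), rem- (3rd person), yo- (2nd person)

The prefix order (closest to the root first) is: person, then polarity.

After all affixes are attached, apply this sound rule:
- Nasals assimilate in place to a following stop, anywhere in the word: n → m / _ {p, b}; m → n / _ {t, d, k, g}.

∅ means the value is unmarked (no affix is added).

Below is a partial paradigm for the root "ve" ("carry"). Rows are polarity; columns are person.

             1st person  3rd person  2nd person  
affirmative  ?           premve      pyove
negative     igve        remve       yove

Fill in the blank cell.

Attach person 1st person ig- → igve.
Attach polarity affirmative ko- (before vowel 'i') → koigve.
Nasal assimilation: no change.

koigve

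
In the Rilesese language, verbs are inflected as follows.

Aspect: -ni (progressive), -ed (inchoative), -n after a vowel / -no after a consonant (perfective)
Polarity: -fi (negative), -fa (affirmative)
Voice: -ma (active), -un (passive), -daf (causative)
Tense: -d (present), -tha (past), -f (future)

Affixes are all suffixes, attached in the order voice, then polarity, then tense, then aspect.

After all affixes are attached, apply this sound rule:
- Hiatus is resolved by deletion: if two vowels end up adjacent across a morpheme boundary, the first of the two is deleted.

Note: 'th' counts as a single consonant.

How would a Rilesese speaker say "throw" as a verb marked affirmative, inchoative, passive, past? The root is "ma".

munfathed

Attach voice passive -un → maun.
Attach polarity affirmative -fa → maunfa.
Attach tense past -tha → maunfatha.
Attach aspect inchoative -ed → maunfathaed.
Apply vowel deletion: maunfathaed → munfathed.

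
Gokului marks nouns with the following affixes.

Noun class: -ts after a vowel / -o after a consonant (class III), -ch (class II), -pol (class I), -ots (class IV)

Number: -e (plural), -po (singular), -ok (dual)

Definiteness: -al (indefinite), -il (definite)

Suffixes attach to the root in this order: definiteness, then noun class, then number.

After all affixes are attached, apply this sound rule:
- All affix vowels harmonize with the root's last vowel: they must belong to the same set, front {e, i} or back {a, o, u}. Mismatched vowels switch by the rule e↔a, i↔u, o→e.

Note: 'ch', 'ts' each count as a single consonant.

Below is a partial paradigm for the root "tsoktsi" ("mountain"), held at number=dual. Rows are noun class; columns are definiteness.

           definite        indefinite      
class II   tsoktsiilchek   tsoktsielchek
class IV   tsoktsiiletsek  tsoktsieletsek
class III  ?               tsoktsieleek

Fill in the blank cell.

tsoktsiileek

Attach definiteness definite -il → tsoktsiil.
Attach noun class class III -o (after consonant 'l') → tsoktsiilo.
Attach number dual -ok → tsoktsiilook.
Apply vowel harmony: tsoktsiilook → tsoktsiileek.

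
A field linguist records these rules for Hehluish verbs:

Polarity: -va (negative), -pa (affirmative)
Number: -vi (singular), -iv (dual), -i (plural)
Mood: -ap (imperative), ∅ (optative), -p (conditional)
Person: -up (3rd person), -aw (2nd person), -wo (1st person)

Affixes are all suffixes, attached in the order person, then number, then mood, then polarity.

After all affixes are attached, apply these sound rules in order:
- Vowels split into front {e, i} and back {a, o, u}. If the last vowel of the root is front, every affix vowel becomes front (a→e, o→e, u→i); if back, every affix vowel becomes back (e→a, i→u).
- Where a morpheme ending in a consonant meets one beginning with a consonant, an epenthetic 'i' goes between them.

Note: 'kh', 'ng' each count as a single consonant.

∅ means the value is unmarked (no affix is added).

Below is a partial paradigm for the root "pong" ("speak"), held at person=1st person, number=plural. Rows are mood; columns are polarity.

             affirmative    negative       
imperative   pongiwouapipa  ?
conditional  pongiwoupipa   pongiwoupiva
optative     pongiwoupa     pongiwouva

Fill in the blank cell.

Attach person 1st person -wo → pongwo.
Attach number plural -i → pongwoi.
Attach mood imperative -ap → pongwoiap.
Attach polarity negative -va → pongwoiapva.
Apply vowel harmony: pongwoiapva → pongwouapva.
Apply epenthesis: pongwouapva → pongiwouapiva.

pongiwouapiva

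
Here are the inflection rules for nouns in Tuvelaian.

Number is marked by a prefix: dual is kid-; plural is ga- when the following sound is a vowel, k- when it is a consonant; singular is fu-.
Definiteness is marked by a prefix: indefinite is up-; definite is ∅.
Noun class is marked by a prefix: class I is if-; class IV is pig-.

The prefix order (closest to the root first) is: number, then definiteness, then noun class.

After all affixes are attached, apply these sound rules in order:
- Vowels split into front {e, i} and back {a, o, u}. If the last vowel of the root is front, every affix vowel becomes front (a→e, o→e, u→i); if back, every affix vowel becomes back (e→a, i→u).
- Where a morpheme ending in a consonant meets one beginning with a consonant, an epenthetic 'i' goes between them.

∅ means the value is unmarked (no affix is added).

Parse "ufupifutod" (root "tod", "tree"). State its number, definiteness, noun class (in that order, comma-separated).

Segment: if-up-fu-tod.
number: fu- → singular.
definiteness: up- → indefinite.
noun class: if- → class I.

singular, indefinite, class I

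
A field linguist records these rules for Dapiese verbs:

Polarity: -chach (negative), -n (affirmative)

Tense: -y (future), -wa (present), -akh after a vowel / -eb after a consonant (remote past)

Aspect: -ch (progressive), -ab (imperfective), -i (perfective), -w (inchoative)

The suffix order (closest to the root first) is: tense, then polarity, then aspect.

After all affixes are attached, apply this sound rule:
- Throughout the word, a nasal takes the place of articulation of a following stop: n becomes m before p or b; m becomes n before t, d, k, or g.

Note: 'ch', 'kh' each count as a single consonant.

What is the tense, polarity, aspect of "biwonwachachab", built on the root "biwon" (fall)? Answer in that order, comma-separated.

Segment: biwon-wa-chach-ab.
tense: -wa → present.
polarity: -chach → negative.
aspect: -ab → imperfective.

present, negative, imperfective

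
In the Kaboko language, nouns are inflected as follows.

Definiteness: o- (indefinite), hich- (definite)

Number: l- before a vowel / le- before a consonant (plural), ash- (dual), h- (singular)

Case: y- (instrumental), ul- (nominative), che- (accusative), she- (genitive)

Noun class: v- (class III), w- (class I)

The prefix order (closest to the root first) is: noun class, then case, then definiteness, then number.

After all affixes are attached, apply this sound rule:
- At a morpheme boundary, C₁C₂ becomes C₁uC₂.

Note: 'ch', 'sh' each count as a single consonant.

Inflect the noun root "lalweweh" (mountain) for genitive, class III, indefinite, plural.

loshevulalweweh

Attach noun class class III v- → vlalweweh.
Attach case genitive she- → shevlalweweh.
Attach definiteness indefinite o- → oshevlalweweh.
Attach number plural l- (before vowel 'o') → loshevlalweweh.
Apply epenthesis: loshevlalweweh → loshevulalweweh.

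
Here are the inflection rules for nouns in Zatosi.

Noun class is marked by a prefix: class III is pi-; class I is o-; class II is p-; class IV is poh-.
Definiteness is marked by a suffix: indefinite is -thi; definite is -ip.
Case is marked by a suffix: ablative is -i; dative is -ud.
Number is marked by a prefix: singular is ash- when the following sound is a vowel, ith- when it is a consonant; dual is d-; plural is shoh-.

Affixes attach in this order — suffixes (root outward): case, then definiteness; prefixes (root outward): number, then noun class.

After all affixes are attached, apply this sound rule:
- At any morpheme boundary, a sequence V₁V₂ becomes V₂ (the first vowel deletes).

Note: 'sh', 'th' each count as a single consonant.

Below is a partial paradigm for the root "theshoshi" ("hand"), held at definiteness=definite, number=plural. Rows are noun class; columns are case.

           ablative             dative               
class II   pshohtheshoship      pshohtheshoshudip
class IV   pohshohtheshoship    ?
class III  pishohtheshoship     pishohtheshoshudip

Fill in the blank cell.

Attach case dative -ud → theshoshiud.
Attach definiteness definite -ip → theshoshiudip.
Attach number plural shoh- → shohtheshoshiudip.
Attach noun class class IV poh- → pohshohtheshoshiudip.
Apply vowel deletion: pohshohtheshoshiudip → pohshohtheshoshudip.

pohshohtheshoshudip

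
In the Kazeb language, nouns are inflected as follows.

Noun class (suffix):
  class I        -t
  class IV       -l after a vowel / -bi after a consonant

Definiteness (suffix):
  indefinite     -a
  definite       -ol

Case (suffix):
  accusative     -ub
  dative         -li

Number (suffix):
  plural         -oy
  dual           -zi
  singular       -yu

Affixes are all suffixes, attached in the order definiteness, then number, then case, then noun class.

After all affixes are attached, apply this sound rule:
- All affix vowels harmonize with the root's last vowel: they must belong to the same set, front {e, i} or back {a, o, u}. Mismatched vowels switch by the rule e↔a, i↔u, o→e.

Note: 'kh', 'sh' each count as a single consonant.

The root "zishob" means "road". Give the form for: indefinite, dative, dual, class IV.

Attach definiteness indefinite -a → zishoba.
Attach number dual -zi → zishobazi.
Attach case dative -li → zishobazili.
Attach noun class class IV -l (after vowel 'i') → zishobazilil.
Apply vowel harmony: zishobazilil → zishobazulul.

zishobazulul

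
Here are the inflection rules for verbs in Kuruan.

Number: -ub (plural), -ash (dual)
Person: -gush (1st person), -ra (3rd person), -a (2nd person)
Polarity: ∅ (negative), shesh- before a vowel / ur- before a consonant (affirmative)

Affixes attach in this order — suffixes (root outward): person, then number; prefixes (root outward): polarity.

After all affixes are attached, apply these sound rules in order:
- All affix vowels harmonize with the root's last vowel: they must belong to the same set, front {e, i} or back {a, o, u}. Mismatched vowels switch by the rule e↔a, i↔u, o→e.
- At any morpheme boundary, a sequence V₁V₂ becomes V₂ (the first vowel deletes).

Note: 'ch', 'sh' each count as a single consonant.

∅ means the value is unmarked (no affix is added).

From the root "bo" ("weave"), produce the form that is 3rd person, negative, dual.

borash

Attach person 3rd person -ra → bora.
Attach number dual -ash → boraash.
polarity = negative: zero marking, form stays boraash.
Vowel harmony: no change.
Apply vowel deletion: boraash → borash.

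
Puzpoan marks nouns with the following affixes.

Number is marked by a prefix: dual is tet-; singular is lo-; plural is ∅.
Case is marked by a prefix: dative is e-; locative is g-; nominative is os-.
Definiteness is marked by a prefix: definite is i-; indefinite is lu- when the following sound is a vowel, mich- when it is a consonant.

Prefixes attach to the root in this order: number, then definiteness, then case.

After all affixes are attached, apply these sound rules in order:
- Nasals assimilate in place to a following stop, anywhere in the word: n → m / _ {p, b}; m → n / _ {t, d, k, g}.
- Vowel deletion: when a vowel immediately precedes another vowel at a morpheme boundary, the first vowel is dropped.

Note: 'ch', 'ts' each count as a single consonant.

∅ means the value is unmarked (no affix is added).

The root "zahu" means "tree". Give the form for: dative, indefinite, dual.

Attach number dual tet- → tetzahu.
Attach definiteness indefinite mich- (before consonant 't') → michtetzahu.
Attach case dative e- → emichtetzahu.
Nasal assimilation: no change.
Vowel deletion: no change.

emichtetzahu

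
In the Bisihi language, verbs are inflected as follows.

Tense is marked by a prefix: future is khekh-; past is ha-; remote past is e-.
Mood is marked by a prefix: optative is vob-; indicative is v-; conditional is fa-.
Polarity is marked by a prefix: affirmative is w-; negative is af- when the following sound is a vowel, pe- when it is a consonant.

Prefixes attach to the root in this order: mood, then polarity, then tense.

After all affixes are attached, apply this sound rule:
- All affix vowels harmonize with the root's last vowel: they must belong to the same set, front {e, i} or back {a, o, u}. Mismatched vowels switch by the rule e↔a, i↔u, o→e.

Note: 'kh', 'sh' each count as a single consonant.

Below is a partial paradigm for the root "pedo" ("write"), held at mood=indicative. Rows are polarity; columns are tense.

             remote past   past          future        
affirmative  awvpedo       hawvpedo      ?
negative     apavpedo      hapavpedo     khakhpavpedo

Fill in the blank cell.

Attach mood indicative v- → vpedo.
Attach polarity affirmative w- → wvpedo.
Attach tense future khekh- → khekhwvpedo.
Apply vowel harmony: khekhwvpedo → khakhwvpedo.

khakhwvpedo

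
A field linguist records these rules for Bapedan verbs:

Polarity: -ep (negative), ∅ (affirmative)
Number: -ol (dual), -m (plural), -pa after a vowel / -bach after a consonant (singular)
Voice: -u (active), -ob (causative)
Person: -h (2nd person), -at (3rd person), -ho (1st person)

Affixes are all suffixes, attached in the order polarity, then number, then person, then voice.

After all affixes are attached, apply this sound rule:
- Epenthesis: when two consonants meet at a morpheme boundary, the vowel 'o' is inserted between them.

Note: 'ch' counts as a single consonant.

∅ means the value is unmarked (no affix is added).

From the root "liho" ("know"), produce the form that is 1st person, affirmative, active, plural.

lihomohou

polarity = affirmative: zero marking, form stays liho.
Attach number plural -m → lihom.
Attach person 1st person -ho → lihomho.
Attach voice active -u → lihomhou.
Apply epenthesis: lihomhou → lihomohou.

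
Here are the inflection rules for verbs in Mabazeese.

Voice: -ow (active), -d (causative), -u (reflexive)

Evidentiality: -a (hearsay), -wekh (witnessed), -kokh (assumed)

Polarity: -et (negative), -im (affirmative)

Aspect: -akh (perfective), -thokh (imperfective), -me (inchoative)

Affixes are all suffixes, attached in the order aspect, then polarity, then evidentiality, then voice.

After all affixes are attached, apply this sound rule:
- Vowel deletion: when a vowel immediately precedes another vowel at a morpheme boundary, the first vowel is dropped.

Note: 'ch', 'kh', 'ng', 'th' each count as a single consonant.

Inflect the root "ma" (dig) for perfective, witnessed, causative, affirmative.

makhimwekhd

Attach aspect perfective -akh → maakh.
Attach polarity affirmative -im → maakhim.
Attach evidentiality witnessed -wekh → maakhimwekh.
Attach voice causative -d → maakhimwekhd.
Apply vowel deletion: maakhimwekhd → makhimwekhd.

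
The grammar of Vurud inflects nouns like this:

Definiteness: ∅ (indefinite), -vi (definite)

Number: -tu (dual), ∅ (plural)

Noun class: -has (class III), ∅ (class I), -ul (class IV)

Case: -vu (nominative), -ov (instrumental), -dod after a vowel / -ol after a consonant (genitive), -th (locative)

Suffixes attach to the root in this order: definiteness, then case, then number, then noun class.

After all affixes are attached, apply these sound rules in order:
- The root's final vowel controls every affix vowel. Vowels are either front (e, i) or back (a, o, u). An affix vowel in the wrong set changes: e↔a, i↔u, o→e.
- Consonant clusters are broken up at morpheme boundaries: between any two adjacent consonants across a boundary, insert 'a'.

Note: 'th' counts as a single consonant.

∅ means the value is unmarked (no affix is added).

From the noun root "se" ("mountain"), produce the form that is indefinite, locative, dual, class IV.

sethatiil

definiteness = indefinite: zero marking, form stays se.
Attach case locative -th → seth.
Attach number dual -tu → sethtu.
Attach noun class class IV -ul → sethtuul.
Apply vowel harmony: sethtuul → sethtiil.
Apply epenthesis: sethtiil → sethatiil.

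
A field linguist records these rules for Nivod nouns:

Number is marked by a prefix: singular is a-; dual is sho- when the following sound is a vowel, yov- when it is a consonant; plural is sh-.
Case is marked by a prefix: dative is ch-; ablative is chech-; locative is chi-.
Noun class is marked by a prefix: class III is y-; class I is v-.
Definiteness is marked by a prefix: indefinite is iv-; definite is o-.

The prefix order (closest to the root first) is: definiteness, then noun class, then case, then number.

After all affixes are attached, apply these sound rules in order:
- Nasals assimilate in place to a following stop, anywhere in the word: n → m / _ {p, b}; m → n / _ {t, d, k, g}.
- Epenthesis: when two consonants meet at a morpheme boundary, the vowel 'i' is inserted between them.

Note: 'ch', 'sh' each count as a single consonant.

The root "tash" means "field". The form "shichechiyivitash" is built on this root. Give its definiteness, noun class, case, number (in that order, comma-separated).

Segment: sh-chech-y-iv-tash.
definiteness: iv- → indefinite.
noun class: y- → class III.
case: chech- → ablative.
number: sh- → plural.

indefinite, class III, ablative, plural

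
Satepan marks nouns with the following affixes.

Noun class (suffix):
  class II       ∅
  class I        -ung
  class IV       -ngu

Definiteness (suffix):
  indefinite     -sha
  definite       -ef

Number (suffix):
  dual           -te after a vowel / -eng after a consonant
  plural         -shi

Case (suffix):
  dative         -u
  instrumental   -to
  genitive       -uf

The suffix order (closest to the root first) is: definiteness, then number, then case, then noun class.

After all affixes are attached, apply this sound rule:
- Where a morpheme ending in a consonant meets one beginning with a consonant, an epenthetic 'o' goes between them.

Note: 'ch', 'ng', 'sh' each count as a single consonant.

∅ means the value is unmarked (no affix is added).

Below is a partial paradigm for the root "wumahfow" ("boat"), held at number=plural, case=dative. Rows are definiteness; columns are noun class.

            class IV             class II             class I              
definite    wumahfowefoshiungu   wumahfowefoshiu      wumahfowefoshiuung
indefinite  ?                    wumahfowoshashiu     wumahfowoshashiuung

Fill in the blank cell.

wumahfowoshashiungu

Attach definiteness indefinite -sha → wumahfowsha.
Attach number plural -shi → wumahfowshashi.
Attach case dative -u → wumahfowshashiu.
Attach noun class class IV -ngu → wumahfowshashiungu.
Apply epenthesis: wumahfowshashiungu → wumahfowoshashiungu.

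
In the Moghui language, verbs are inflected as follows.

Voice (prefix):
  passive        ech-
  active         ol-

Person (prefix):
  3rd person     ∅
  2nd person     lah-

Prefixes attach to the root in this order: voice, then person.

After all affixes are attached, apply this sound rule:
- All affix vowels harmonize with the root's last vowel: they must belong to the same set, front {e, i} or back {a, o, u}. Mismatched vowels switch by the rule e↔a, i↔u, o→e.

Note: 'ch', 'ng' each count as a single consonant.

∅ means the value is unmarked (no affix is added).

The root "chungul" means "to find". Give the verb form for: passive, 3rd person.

Attach voice passive ech- → echchungul.
person = 3rd person: zero marking, form stays echchungul.
Apply vowel harmony: echchungul → achchungul.

achchungul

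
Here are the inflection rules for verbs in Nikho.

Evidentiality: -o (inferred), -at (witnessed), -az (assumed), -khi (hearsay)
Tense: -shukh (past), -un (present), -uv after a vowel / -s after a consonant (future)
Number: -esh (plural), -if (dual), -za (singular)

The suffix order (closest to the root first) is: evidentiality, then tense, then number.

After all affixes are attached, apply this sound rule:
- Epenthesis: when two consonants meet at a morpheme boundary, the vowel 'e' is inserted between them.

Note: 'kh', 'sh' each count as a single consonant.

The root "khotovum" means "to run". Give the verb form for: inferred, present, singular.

Attach evidentiality inferred -o → khotovumo.
Attach tense present -un → khotovumoun.
Attach number singular -za → khotovumounza.
Apply epenthesis: khotovumounza → khotovumouneza.

khotovumouneza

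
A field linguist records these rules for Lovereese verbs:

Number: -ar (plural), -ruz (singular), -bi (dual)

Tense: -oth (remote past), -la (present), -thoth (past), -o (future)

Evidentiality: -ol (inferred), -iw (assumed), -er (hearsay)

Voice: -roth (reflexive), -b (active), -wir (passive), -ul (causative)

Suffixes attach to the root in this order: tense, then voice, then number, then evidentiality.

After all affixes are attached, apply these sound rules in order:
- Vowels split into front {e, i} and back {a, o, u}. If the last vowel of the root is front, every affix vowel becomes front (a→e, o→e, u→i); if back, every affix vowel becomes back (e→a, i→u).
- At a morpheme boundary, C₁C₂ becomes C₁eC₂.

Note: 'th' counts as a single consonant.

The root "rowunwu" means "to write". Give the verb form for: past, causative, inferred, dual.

Attach tense past -thoth → rowunwuthoth.
Attach voice causative -ul → rowunwuthothul.
Attach number dual -bi → rowunwuthothulbi.
Attach evidentiality inferred -ol → rowunwuthothulbiol.
Apply vowel harmony: rowunwuthothulbiol → rowunwuthothulbuol.
Apply epenthesis: rowunwuthothulbuol → rowunwuthothulebuol.

rowunwuthothulebuol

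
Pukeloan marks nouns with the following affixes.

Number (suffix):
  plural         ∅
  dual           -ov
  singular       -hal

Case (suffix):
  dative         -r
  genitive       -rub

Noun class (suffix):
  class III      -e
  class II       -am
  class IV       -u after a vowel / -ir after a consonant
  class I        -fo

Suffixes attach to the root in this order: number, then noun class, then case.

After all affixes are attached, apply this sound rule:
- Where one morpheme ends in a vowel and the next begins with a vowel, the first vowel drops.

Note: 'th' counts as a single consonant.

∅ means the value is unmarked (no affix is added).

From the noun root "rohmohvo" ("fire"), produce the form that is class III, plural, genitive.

rohmohverub

number = plural: zero marking, form stays rohmohvo.
Attach noun class class III -e → rohmohvoe.
Attach case genitive -rub → rohmohvoerub.
Apply vowel deletion: rohmohvoerub → rohmohverub.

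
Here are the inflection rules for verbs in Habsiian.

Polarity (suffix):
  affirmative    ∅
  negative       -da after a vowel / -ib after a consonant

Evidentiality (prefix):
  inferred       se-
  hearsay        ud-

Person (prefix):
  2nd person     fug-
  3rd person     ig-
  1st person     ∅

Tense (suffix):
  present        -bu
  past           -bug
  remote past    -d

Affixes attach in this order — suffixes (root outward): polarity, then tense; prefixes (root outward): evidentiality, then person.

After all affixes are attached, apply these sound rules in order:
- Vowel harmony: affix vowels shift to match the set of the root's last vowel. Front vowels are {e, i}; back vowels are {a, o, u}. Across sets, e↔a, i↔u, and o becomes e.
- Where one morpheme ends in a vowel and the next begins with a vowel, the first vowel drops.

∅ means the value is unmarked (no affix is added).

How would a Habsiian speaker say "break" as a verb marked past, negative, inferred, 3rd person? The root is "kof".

Attach evidentiality inferred se- → sekof.
Attach polarity negative -ib (after consonant 'f') → sekofib.
Attach person 3rd person ig- → igsekofib.
Attach tense past -bug → igsekofibbug.
Apply vowel harmony: igsekofibbug → ugsakofubbug.
Vowel deletion: no change.

ugsakofubbug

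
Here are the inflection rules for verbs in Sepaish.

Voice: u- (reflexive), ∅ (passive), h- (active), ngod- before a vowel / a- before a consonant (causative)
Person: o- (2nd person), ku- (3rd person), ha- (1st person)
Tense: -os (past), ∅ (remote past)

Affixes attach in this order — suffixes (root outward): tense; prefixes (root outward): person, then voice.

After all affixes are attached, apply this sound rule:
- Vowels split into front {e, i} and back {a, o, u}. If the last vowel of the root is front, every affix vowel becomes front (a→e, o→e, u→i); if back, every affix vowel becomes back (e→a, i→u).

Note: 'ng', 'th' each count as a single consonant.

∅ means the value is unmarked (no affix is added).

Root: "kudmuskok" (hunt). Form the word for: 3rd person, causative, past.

Attach tense past -os → kudmuskokos.
Attach person 3rd person ku- → kukudmuskokos.
Attach voice causative a- (before consonant 'k') → akukudmuskokos.
Vowel harmony: no change.

akukudmuskokos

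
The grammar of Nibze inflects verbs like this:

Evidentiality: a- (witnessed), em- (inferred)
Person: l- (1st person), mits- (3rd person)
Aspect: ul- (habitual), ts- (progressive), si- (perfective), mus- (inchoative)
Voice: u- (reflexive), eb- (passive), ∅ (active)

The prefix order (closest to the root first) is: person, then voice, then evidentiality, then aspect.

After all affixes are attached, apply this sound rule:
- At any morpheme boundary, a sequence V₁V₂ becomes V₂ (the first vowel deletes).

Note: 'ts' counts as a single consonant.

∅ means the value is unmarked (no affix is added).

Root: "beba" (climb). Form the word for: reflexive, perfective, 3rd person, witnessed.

sumitsbeba

Attach person 3rd person mits- → mitsbeba.
Attach voice reflexive u- → umitsbeba.
Attach evidentiality witnessed a- → aumitsbeba.
Attach aspect perfective si- → siaumitsbeba.
Apply vowel deletion: siaumitsbeba → sumitsbeba.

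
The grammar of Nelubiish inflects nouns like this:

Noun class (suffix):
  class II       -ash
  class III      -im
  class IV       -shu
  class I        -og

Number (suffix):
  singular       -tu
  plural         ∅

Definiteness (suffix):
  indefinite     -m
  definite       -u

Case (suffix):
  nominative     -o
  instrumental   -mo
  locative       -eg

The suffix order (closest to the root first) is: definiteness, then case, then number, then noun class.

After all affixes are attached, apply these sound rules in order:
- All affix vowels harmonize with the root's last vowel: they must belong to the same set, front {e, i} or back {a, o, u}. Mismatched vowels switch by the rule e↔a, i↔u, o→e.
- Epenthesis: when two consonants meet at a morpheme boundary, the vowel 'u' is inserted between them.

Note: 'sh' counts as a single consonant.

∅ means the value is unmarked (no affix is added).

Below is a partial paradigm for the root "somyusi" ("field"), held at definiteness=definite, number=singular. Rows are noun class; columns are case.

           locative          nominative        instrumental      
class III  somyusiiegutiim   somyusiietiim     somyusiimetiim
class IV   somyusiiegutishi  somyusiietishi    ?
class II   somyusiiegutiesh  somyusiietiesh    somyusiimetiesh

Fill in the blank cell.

somyusiimetishi

Attach definiteness definite -u → somyusiu.
Attach case instrumental -mo → somyusiumo.
Attach number singular -tu → somyusiumotu.
Attach noun class class IV -shu → somyusiumotushu.
Apply vowel harmony: somyusiumotushu → somyusiimetishi.
Epenthesis: no change.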